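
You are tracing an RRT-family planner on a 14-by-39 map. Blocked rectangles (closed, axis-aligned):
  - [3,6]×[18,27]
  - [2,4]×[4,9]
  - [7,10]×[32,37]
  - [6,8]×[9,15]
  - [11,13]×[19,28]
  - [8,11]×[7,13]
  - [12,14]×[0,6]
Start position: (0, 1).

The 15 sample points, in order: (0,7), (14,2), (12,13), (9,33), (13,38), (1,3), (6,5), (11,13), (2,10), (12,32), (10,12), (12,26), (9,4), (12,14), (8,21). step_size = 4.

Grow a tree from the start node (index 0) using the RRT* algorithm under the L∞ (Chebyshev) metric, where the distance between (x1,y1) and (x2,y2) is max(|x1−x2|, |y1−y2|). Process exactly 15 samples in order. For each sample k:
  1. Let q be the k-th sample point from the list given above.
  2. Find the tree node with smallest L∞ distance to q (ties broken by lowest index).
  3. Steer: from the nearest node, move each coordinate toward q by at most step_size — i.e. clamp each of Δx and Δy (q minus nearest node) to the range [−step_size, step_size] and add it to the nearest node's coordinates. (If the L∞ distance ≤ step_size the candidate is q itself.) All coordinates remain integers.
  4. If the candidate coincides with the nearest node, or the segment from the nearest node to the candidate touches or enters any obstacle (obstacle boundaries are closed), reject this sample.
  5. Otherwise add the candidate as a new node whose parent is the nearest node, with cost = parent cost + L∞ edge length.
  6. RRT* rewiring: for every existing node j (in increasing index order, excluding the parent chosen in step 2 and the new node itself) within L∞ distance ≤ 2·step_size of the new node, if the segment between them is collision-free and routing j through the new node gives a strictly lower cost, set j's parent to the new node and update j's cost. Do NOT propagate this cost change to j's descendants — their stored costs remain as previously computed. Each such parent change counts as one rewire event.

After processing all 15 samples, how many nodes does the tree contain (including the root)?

Node count: 7

1. q=(0,7) nearest=0 d=6 new=(0,5) → add node 1 parent=0 cost=4
2. q=(14,2) nearest=0 d=14 new=(4,2) → add node 2 parent=0 cost=4
3. q=(12,13) nearest=2 d=11 new=(8,6) → add node 3 parent=2 cost=8
4. q=(9,33) nearest=3 d=27 new=(9,10) → blocked by [8,11]×[7,13], reject
5. q=(13,38) nearest=3 d=32 new=(12,10) → blocked by [8,11]×[7,13], reject
6. q=(1,3) nearest=0 d=2 new=(1,3) → add node 4 parent=0 cost=2
7. q=(6,5) nearest=3 d=2 new=(6,5) → add node 5 parent=3 cost=10
8. q=(11,13) nearest=3 d=7 new=(11,10) → blocked by [8,11]×[7,13], reject
9. q=(2,10) nearest=1 d=5 new=(2,9) → blocked by [2,4]×[4,9], reject
10. q=(12,32) nearest=3 d=26 new=(12,10) → blocked by [8,11]×[7,13], reject
11. q=(10,12) nearest=3 d=6 new=(10,10) → blocked by [8,11]×[7,13], reject
12. q=(12,26) nearest=3 d=20 new=(12,10) → blocked by [8,11]×[7,13], reject
13. q=(9,4) nearest=3 d=2 new=(9,4) → add node 6 parent=3 cost=10
14. q=(12,14) nearest=3 d=8 new=(12,10) → blocked by [8,11]×[7,13], reject
15. q=(8,21) nearest=3 d=15 new=(8,10) → blocked by [6,8]×[9,15], reject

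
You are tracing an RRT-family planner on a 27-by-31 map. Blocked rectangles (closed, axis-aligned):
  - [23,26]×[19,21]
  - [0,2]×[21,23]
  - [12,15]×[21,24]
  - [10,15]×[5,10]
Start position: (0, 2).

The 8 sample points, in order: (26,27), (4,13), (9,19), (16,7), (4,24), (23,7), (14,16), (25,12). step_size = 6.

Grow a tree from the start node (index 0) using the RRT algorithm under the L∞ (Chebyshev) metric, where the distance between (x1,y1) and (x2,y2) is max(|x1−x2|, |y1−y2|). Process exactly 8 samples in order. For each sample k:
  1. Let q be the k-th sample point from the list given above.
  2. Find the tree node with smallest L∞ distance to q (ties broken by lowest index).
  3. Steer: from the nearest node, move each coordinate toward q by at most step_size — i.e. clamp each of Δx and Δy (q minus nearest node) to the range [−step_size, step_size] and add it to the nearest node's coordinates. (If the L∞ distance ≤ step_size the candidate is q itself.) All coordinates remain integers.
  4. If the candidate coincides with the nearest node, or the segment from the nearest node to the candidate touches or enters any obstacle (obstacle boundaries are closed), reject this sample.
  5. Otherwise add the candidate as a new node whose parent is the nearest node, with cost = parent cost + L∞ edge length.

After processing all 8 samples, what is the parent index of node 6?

1. q=(26,27) nearest=0 d=26 new=(6,8) → add node 1 parent=0 cost=6
2. q=(4,13) nearest=1 d=5 new=(4,13) → add node 2 parent=1 cost=11
3. q=(9,19) nearest=2 d=6 new=(9,19) → add node 3 parent=2 cost=17
4. q=(16,7) nearest=1 d=10 new=(12,7) → blocked by [10,15]×[5,10], reject
5. q=(4,24) nearest=3 d=5 new=(4,24) → add node 4 parent=3 cost=22
6. q=(23,7) nearest=3 d=14 new=(15,13) → add node 5 parent=3 cost=23
7. q=(14,16) nearest=5 d=3 new=(14,16) → add node 6 parent=5 cost=26
8. q=(25,12) nearest=5 d=10 new=(21,12) → add node 7 parent=5 cost=29

Parent of node 6: 5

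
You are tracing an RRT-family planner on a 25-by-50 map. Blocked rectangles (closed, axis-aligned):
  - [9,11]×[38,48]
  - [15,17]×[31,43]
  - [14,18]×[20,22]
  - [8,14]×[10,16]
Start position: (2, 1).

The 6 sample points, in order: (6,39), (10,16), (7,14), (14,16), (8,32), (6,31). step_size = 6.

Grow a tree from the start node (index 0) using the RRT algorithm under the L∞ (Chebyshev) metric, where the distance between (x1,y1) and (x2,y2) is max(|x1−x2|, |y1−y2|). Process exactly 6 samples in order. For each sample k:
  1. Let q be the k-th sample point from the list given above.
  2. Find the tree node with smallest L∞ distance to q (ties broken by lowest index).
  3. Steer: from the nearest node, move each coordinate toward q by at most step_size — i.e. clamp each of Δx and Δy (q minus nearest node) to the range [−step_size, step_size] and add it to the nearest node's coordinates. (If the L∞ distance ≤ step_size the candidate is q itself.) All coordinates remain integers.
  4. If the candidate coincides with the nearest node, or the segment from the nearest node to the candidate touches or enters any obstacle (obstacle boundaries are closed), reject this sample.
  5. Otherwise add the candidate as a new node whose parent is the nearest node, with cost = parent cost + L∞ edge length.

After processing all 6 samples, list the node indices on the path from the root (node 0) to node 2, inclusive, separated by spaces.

1. q=(6,39) nearest=0 d=38 new=(6,7) → add node 1 parent=0 cost=6
2. q=(10,16) nearest=1 d=9 new=(10,13) → blocked by [8,14]×[10,16], reject
3. q=(7,14) nearest=1 d=7 new=(7,13) → add node 2 parent=1 cost=12
4. q=(14,16) nearest=2 d=7 new=(13,16) → blocked by [8,14]×[10,16], reject
5. q=(8,32) nearest=2 d=19 new=(8,19) → add node 3 parent=2 cost=18
6. q=(6,31) nearest=3 d=12 new=(6,25) → add node 4 parent=3 cost=24

Path: 0 1 2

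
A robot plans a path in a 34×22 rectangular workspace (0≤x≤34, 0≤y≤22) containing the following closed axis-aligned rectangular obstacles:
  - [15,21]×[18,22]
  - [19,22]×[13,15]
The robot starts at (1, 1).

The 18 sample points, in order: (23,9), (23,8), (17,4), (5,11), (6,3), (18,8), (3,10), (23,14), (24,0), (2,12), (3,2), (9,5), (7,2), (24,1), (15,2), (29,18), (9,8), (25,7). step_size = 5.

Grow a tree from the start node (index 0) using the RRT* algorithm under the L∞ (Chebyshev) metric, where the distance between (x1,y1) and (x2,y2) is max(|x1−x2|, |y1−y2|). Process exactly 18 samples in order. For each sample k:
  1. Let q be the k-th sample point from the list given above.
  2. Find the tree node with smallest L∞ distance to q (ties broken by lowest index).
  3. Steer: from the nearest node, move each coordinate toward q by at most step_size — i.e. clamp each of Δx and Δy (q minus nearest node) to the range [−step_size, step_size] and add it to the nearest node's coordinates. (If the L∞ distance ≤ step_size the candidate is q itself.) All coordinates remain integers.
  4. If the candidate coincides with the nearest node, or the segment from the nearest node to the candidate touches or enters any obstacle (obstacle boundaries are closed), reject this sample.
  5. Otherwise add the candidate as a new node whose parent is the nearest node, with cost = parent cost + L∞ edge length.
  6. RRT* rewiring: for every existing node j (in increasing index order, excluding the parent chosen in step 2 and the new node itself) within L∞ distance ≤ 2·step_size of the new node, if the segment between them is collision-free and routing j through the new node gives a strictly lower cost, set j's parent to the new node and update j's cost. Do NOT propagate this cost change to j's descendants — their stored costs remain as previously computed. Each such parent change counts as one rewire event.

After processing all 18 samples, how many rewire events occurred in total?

Rewire events: 4

1. q=(23,9) nearest=0 d=22 new=(6,6) → add node 1 parent=0 cost=5
2. q=(23,8) nearest=1 d=17 new=(11,8) → add node 2 parent=1 cost=10
3. q=(17,4) nearest=2 d=6 new=(16,4) → add node 3 parent=2 cost=15
4. q=(5,11) nearest=1 d=5 new=(5,11) → add node 4 parent=1 cost=10
5. q=(6,3) nearest=1 d=3 new=(6,3) → add node 5 parent=1 cost=8
6. q=(18,8) nearest=3 d=4 new=(18,8) → add node 6 parent=3 cost=19
7. q=(3,10) nearest=4 d=2 new=(3,10) → add node 7 parent=4 cost=12
8. q=(23,14) nearest=6 d=6 new=(23,13) → add node 8 parent=6 cost=24
9. q=(24,0) nearest=3 d=8 new=(21,0) → add node 9 parent=3 cost=20
10. q=(2,12) nearest=7 d=2 new=(2,12) → add node 10 parent=7 cost=14
11. q=(3,2) nearest=0 d=2 new=(3,2) → add node 11 parent=0 cost=2; rewire 5→11 (5<8); rewire 7→11 (10<12); rewire 10→11 (12<14)
12. q=(9,5) nearest=1 d=3 new=(9,5) → add node 12 parent=1 cost=8; rewire 6→12 (17<19)
13. q=(7,2) nearest=5 d=1 new=(7,2) → add node 13 parent=5 cost=6
14. q=(24,1) nearest=9 d=3 new=(24,1) → add node 14 parent=9 cost=23
15. q=(15,2) nearest=3 d=2 new=(15,2) → add node 15 parent=3 cost=17
16. q=(29,18) nearest=8 d=6 new=(28,18) → add node 16 parent=8 cost=29
17. q=(9,8) nearest=2 d=2 new=(9,8) → add node 17 parent=2 cost=12
18. q=(25,7) nearest=8 d=6 new=(25,8) → add node 18 parent=8 cost=29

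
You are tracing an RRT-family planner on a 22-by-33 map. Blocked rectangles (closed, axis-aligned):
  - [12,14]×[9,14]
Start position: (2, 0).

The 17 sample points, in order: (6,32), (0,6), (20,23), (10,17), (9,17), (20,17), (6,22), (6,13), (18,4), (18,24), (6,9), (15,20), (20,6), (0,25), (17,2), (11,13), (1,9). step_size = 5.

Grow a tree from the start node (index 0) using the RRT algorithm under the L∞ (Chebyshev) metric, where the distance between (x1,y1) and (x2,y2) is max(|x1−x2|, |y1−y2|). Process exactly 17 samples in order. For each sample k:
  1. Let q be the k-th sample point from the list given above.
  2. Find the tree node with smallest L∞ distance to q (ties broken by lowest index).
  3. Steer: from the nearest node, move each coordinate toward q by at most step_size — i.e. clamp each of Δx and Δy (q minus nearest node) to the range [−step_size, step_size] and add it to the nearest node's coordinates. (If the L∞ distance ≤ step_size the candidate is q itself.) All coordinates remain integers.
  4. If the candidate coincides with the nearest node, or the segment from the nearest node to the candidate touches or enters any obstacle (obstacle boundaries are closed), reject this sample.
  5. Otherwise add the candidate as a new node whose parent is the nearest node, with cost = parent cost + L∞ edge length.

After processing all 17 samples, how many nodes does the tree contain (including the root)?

Node count: 13

1. q=(6,32) nearest=0 d=32 new=(6,5) → add node 1 parent=0 cost=5
2. q=(0,6) nearest=0 d=6 new=(0,5) → add node 2 parent=0 cost=5
3. q=(20,23) nearest=1 d=18 new=(11,10) → add node 3 parent=1 cost=10
4. q=(10,17) nearest=3 d=7 new=(10,15) → add node 4 parent=3 cost=15
5. q=(9,17) nearest=4 d=2 new=(9,17) → add node 5 parent=4 cost=17
6. q=(20,17) nearest=3 d=9 new=(16,15) → blocked by [12,14]×[9,14], reject
7. q=(6,22) nearest=5 d=5 new=(6,22) → add node 6 parent=5 cost=22
8. q=(6,13) nearest=4 d=4 new=(6,13) → add node 7 parent=4 cost=19
9. q=(18,4) nearest=3 d=7 new=(16,5) → blocked by [12,14]×[9,14], reject
10. q=(18,24) nearest=4 d=9 new=(15,20) → add node 8 parent=4 cost=20
11. q=(6,9) nearest=1 d=4 new=(6,9) → add node 9 parent=1 cost=9
12. q=(15,20) nearest=8 d=0 → coincident, reject
13. q=(20,6) nearest=3 d=9 new=(16,6) → blocked by [12,14]×[9,14], reject
14. q=(0,25) nearest=6 d=6 new=(1,25) → add node 10 parent=6 cost=27
15. q=(17,2) nearest=3 d=8 new=(16,5) → blocked by [12,14]×[9,14], reject
16. q=(11,13) nearest=4 d=2 new=(11,13) → add node 11 parent=4 cost=17
17. q=(1,9) nearest=2 d=4 new=(1,9) → add node 12 parent=2 cost=9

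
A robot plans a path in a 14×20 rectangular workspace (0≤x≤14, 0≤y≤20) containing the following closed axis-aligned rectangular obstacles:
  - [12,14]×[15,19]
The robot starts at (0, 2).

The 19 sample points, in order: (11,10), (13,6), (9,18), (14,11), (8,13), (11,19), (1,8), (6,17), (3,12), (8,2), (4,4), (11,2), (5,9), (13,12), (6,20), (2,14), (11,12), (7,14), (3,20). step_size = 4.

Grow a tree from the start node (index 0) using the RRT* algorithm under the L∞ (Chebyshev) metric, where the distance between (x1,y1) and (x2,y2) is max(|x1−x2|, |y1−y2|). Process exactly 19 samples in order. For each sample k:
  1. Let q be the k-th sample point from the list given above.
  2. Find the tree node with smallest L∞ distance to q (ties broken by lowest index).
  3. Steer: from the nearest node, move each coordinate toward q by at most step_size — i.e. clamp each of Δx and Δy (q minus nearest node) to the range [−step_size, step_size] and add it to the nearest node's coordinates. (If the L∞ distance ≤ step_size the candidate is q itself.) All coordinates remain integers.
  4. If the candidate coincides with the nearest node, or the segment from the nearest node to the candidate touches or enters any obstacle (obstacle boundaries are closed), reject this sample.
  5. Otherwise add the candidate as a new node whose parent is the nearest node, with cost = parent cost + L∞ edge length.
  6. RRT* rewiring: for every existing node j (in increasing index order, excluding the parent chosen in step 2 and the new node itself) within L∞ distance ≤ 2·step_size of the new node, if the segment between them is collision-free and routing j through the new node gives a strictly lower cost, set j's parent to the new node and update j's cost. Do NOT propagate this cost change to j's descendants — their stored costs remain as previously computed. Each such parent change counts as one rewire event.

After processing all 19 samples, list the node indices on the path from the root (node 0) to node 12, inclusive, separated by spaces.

Path: 0 1 10 12

1. q=(11,10) nearest=0 d=11 new=(4,6) → add node 1 parent=0 cost=4
2. q=(13,6) nearest=1 d=9 new=(8,6) → add node 2 parent=1 cost=8
3. q=(9,18) nearest=1 d=12 new=(8,10) → add node 3 parent=1 cost=8
4. q=(14,11) nearest=2 d=6 new=(12,10) → add node 4 parent=2 cost=12
5. q=(8,13) nearest=3 d=3 new=(8,13) → add node 5 parent=3 cost=11
6. q=(11,19) nearest=5 d=6 new=(11,17) → add node 6 parent=5 cost=15
7. q=(1,8) nearest=1 d=3 new=(1,8) → add node 7 parent=1 cost=7
8. q=(6,17) nearest=5 d=4 new=(6,17) → add node 8 parent=5 cost=15
9. q=(3,12) nearest=7 d=4 new=(3,12) → add node 9 parent=7 cost=11
10. q=(8,2) nearest=1 d=4 new=(8,2) → add node 10 parent=1 cost=8
11. q=(4,4) nearest=1 d=2 new=(4,4) → add node 11 parent=1 cost=6
12. q=(11,2) nearest=10 d=3 new=(11,2) → add node 12 parent=10 cost=11
13. q=(5,9) nearest=1 d=3 new=(5,9) → add node 13 parent=1 cost=7; rewire 9→13 (10<11)
14. q=(13,12) nearest=4 d=2 new=(13,12) → add node 14 parent=4 cost=14
15. q=(6,20) nearest=8 d=3 new=(6,20) → add node 15 parent=8 cost=18
16. q=(2,14) nearest=9 d=2 new=(2,14) → add node 16 parent=9 cost=12
17. q=(11,12) nearest=4 d=2 new=(11,12) → add node 17 parent=4 cost=14
18. q=(7,14) nearest=5 d=1 new=(7,14) → add node 18 parent=5 cost=12
19. q=(3,20) nearest=8 d=3 new=(3,20) → add node 19 parent=8 cost=18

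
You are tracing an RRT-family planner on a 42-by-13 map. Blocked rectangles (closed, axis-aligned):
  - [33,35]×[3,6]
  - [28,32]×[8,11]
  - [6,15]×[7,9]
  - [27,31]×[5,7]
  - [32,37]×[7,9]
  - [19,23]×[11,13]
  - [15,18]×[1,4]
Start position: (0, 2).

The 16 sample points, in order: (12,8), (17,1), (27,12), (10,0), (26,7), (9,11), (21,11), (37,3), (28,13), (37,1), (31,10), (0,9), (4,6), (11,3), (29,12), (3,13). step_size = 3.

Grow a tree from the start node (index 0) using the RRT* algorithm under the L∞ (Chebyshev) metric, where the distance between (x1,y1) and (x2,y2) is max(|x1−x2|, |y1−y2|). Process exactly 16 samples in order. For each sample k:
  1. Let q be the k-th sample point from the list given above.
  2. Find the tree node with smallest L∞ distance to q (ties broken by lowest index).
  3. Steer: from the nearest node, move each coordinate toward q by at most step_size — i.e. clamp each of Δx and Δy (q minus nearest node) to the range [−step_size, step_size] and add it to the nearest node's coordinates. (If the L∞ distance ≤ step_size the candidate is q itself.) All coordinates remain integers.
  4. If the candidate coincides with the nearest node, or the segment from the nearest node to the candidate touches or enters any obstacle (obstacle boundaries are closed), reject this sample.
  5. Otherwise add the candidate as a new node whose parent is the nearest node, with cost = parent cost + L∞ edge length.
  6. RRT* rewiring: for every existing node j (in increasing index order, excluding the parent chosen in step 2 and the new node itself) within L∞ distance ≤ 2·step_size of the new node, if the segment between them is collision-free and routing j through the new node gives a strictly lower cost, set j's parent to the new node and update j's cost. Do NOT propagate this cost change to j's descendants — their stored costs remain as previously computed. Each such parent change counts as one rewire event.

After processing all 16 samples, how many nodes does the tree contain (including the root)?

1. q=(12,8) nearest=0 d=12 new=(3,5) → add node 1 parent=0 cost=3
2. q=(17,1) nearest=1 d=14 new=(6,2) → add node 2 parent=1 cost=6
3. q=(27,12) nearest=2 d=21 new=(9,5) → add node 3 parent=2 cost=9
4. q=(10,0) nearest=2 d=4 new=(9,0) → add node 4 parent=2 cost=9
5. q=(26,7) nearest=3 d=17 new=(12,7) → blocked by [6,15]×[7,9], reject
6. q=(9,11) nearest=1 d=6 new=(6,8) → blocked by [6,15]×[7,9], reject
7. q=(21,11) nearest=3 d=12 new=(12,8) → blocked by [6,15]×[7,9], reject
8. q=(37,3) nearest=3 d=28 new=(12,3) → add node 5 parent=3 cost=12
9. q=(28,13) nearest=5 d=16 new=(15,6) → add node 6 parent=5 cost=15
10. q=(37,1) nearest=6 d=22 new=(18,3) → blocked by [15,18]×[1,4], reject
11. q=(31,10) nearest=6 d=16 new=(18,9) → add node 7 parent=6 cost=18
12. q=(0,9) nearest=1 d=4 new=(0,8) → add node 8 parent=1 cost=6
13. q=(4,6) nearest=1 d=1 new=(4,6) → add node 9 parent=1 cost=4
14. q=(11,3) nearest=5 d=1 new=(11,3) → add node 10 parent=5 cost=13
15. q=(29,12) nearest=7 d=11 new=(21,12) → blocked by [19,23]×[11,13], reject
16. q=(3,13) nearest=8 d=5 new=(3,11) → add node 11 parent=8 cost=9

Node count: 12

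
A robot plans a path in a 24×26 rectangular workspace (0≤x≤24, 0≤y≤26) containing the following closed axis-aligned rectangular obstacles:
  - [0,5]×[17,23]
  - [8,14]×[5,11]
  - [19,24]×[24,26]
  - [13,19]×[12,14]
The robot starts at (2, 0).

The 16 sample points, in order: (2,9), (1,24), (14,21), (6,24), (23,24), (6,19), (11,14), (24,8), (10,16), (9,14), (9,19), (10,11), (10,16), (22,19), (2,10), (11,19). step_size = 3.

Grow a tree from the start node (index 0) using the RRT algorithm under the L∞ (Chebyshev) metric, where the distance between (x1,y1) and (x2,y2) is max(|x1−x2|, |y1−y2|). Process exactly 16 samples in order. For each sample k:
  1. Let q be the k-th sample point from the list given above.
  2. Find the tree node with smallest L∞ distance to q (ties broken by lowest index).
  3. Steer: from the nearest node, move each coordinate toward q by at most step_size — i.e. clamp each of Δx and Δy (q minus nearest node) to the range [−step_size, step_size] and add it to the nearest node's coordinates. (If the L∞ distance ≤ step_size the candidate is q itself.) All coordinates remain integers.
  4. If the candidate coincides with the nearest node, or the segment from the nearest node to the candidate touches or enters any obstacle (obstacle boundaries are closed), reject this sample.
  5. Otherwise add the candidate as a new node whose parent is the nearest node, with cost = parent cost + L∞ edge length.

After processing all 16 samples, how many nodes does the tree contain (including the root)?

Node count: 14

1. q=(2,9) nearest=0 d=9 new=(2,3) → add node 1 parent=0 cost=3
2. q=(1,24) nearest=1 d=21 new=(1,6) → add node 2 parent=1 cost=6
3. q=(14,21) nearest=2 d=15 new=(4,9) → add node 3 parent=2 cost=9
4. q=(6,24) nearest=3 d=15 new=(6,12) → add node 4 parent=3 cost=12
5. q=(23,24) nearest=4 d=17 new=(9,15) → add node 5 parent=4 cost=15
6. q=(6,19) nearest=5 d=4 new=(6,18) → add node 6 parent=5 cost=18
7. q=(11,14) nearest=5 d=2 new=(11,14) → add node 7 parent=5 cost=17
8. q=(24,8) nearest=7 d=13 new=(14,11) → blocked by [8,14]×[5,11], reject
9. q=(10,16) nearest=5 d=1 new=(10,16) → add node 8 parent=5 cost=16
10. q=(9,14) nearest=5 d=1 new=(9,14) → add node 9 parent=5 cost=16
11. q=(9,19) nearest=6 d=3 new=(9,19) → add node 10 parent=6 cost=21
12. q=(10,11) nearest=7 d=3 new=(10,11) → blocked by [8,14]×[5,11], reject
13. q=(10,16) nearest=8 d=0 → coincident, reject
14. q=(22,19) nearest=7 d=11 new=(14,17) → add node 11 parent=7 cost=20
15. q=(2,10) nearest=3 d=2 new=(2,10) → add node 12 parent=3 cost=11
16. q=(11,19) nearest=10 d=2 new=(11,19) → add node 13 parent=10 cost=23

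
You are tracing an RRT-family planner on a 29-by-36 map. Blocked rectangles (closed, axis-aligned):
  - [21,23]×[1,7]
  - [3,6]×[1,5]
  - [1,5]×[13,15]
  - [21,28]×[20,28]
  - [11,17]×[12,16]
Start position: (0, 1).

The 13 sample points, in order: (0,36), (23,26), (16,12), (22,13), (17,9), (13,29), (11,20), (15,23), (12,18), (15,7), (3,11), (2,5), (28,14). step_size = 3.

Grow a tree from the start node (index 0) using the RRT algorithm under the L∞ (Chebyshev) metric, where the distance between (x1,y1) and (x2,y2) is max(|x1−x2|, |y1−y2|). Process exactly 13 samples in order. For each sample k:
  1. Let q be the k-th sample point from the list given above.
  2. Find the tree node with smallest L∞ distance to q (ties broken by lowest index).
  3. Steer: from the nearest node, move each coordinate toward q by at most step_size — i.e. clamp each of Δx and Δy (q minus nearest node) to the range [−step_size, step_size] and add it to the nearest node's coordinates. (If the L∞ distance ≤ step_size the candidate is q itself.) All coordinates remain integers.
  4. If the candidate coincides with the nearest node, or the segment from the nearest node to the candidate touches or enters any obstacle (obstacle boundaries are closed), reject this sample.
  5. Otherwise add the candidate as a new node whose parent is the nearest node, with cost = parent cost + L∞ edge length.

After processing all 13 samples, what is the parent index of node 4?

1. q=(0,36) nearest=0 d=35 new=(0,4) → add node 1 parent=0 cost=3
2. q=(23,26) nearest=1 d=23 new=(3,7) → add node 2 parent=1 cost=6
3. q=(16,12) nearest=2 d=13 new=(6,10) → add node 3 parent=2 cost=9
4. q=(22,13) nearest=3 d=16 new=(9,13) → add node 4 parent=3 cost=12
5. q=(17,9) nearest=4 d=8 new=(12,10) → add node 5 parent=4 cost=15
6. q=(13,29) nearest=4 d=16 new=(12,16) → blocked by [11,17]×[12,16], reject
7. q=(11,20) nearest=4 d=7 new=(11,16) → blocked by [11,17]×[12,16], reject
8. q=(15,23) nearest=4 d=10 new=(12,16) → blocked by [11,17]×[12,16], reject
9. q=(12,18) nearest=4 d=5 new=(12,16) → blocked by [11,17]×[12,16], reject
10. q=(15,7) nearest=5 d=3 new=(15,7) → add node 6 parent=5 cost=18
11. q=(3,11) nearest=3 d=3 new=(3,11) → add node 7 parent=3 cost=12
12. q=(2,5) nearest=1 d=2 new=(2,5) → add node 8 parent=1 cost=5
13. q=(28,14) nearest=6 d=13 new=(18,10) → add node 9 parent=6 cost=21

Parent of node 4: 3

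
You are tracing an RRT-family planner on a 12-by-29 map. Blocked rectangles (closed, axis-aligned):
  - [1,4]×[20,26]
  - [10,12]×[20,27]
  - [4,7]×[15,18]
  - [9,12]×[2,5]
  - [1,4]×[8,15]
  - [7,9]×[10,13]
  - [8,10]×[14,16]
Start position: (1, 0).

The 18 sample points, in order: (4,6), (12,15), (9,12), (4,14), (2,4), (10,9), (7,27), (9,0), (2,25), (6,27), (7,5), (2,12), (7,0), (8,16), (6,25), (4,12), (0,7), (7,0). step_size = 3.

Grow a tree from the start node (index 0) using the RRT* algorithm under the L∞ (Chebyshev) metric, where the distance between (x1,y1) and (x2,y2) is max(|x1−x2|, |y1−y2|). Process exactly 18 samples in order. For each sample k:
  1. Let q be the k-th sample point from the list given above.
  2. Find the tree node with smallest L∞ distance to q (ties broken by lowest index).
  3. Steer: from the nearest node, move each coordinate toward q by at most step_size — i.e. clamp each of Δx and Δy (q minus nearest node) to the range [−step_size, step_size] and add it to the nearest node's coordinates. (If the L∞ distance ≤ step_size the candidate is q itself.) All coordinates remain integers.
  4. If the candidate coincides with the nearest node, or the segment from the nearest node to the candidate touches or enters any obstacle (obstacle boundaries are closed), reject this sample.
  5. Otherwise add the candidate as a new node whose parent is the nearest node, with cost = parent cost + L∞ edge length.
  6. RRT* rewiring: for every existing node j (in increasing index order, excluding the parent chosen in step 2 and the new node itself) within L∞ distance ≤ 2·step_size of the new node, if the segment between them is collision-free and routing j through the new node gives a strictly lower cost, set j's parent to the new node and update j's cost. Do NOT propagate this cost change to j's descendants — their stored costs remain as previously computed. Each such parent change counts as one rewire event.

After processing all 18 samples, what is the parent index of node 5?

1. q=(4,6) nearest=0 d=6 new=(4,3) → add node 1 parent=0 cost=3
2. q=(12,15) nearest=1 d=12 new=(7,6) → add node 2 parent=1 cost=6
3. q=(9,12) nearest=2 d=6 new=(9,9) → add node 3 parent=2 cost=9
4. q=(4,14) nearest=3 d=5 new=(6,12) → blocked by [7,9]×[10,13], reject
5. q=(2,4) nearest=1 d=2 new=(2,4) → add node 4 parent=1 cost=5
6. q=(10,9) nearest=3 d=1 new=(10,9) → add node 5 parent=3 cost=10
7. q=(7,27) nearest=3 d=18 new=(7,12) → blocked by [7,9]×[10,13], reject
8. q=(9,0) nearest=1 d=5 new=(7,0) → add node 6 parent=1 cost=6
9. q=(2,25) nearest=3 d=16 new=(6,12) → blocked by [7,9]×[10,13], reject
10. q=(6,27) nearest=3 d=18 new=(6,12) → blocked by [7,9]×[10,13], reject
11. q=(7,5) nearest=2 d=1 new=(7,5) → add node 7 parent=2 cost=7
12. q=(2,12) nearest=2 d=6 new=(4,9) → blocked by [1,4]×[8,15], reject
13. q=(7,0) nearest=6 d=0 → coincident, reject
14. q=(8,16) nearest=3 d=7 new=(8,12) → blocked by [7,9]×[10,13], reject
15. q=(6,25) nearest=3 d=16 new=(6,12) → blocked by [7,9]×[10,13], reject
16. q=(4,12) nearest=3 d=5 new=(6,12) → blocked by [7,9]×[10,13], reject
17. q=(0,7) nearest=4 d=3 new=(0,7) → add node 8 parent=4 cost=8
18. q=(7,0) nearest=6 d=0 → coincident, reject

Parent of node 5: 3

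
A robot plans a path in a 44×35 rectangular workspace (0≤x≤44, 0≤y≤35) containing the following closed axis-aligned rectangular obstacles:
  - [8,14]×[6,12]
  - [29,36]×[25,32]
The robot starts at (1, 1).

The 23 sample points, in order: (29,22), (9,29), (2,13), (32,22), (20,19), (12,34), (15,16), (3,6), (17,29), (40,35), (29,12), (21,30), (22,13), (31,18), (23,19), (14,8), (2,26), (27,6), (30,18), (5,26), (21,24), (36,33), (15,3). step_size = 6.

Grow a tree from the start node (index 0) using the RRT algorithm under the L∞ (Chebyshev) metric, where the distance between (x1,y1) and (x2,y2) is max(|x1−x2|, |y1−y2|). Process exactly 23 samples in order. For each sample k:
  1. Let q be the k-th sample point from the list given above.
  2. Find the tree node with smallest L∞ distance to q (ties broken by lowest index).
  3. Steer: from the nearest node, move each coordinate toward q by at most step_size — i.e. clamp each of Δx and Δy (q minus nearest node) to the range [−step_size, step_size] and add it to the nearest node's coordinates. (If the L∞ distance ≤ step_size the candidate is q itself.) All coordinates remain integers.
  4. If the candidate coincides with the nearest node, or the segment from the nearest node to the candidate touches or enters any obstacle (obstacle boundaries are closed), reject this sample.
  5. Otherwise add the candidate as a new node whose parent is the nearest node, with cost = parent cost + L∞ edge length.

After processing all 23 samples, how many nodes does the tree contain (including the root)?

1. q=(29,22) nearest=0 d=28 new=(7,7) → add node 1 parent=0 cost=6
2. q=(9,29) nearest=1 d=22 new=(9,13) → blocked by [8,14]×[6,12], reject
3. q=(2,13) nearest=1 d=6 new=(2,13) → add node 2 parent=1 cost=12
4. q=(32,22) nearest=1 d=25 new=(13,13) → blocked by [8,14]×[6,12], reject
5. q=(20,19) nearest=1 d=13 new=(13,13) → blocked by [8,14]×[6,12], reject
6. q=(12,34) nearest=2 d=21 new=(8,19) → add node 3 parent=2 cost=18
7. q=(15,16) nearest=3 d=7 new=(14,16) → add node 4 parent=3 cost=24
8. q=(3,6) nearest=1 d=4 new=(3,6) → add node 5 parent=1 cost=10
9. q=(17,29) nearest=3 d=10 new=(14,25) → add node 6 parent=3 cost=24
10. q=(40,35) nearest=4 d=26 new=(20,22) → add node 7 parent=4 cost=30
11. q=(29,12) nearest=7 d=10 new=(26,16) → add node 8 parent=7 cost=36
12. q=(21,30) nearest=6 d=7 new=(20,30) → add node 9 parent=6 cost=30
13. q=(22,13) nearest=8 d=4 new=(22,13) → add node 10 parent=8 cost=40
14. q=(31,18) nearest=8 d=5 new=(31,18) → add node 11 parent=8 cost=41
15. q=(23,19) nearest=7 d=3 new=(23,19) → add node 12 parent=7 cost=33
16. q=(14,8) nearest=1 d=7 new=(13,8) → blocked by [8,14]×[6,12], reject
17. q=(2,26) nearest=3 d=7 new=(2,25) → add node 13 parent=3 cost=24
18. q=(27,6) nearest=10 d=7 new=(27,7) → add node 14 parent=10 cost=46
19. q=(30,18) nearest=11 d=1 new=(30,18) → add node 15 parent=11 cost=42
20. q=(5,26) nearest=13 d=3 new=(5,26) → add node 16 parent=13 cost=27
21. q=(21,24) nearest=7 d=2 new=(21,24) → add node 17 parent=7 cost=32
22. q=(36,33) nearest=12 d=14 new=(29,25) → blocked by [29,36]×[25,32], reject
23. q=(15,3) nearest=1 d=8 new=(13,3) → blocked by [8,14]×[6,12], reject

Node count: 18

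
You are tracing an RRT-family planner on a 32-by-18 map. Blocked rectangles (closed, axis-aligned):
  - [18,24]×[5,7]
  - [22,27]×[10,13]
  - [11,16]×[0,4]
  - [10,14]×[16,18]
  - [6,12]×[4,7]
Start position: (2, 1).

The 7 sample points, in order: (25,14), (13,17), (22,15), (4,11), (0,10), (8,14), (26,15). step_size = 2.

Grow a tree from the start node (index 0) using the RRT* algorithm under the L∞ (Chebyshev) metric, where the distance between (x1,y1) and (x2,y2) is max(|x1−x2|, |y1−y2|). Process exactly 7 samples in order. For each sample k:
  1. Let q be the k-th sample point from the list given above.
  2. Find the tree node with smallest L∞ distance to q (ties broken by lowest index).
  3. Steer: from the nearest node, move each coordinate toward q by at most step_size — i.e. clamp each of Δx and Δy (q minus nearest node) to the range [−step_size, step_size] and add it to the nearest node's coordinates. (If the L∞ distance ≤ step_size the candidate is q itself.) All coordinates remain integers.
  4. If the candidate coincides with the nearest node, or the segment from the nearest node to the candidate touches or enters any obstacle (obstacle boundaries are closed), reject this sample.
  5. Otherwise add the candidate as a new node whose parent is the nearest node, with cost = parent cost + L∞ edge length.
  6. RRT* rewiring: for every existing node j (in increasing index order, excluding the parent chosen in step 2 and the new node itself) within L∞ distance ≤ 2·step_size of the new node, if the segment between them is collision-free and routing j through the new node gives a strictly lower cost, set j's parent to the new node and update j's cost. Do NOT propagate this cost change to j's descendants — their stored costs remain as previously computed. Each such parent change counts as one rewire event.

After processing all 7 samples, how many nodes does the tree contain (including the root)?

1. q=(25,14) nearest=0 d=23 new=(4,3) → add node 1 parent=0 cost=2
2. q=(13,17) nearest=1 d=14 new=(6,5) → blocked by [6,12]×[4,7], reject
3. q=(22,15) nearest=1 d=18 new=(6,5) → blocked by [6,12]×[4,7], reject
4. q=(4,11) nearest=1 d=8 new=(4,5) → add node 2 parent=1 cost=4
5. q=(0,10) nearest=2 d=5 new=(2,7) → add node 3 parent=2 cost=6
6. q=(8,14) nearest=3 d=7 new=(4,9) → add node 4 parent=3 cost=8
7. q=(26,15) nearest=1 d=22 new=(6,5) → blocked by [6,12]×[4,7], reject

Node count: 5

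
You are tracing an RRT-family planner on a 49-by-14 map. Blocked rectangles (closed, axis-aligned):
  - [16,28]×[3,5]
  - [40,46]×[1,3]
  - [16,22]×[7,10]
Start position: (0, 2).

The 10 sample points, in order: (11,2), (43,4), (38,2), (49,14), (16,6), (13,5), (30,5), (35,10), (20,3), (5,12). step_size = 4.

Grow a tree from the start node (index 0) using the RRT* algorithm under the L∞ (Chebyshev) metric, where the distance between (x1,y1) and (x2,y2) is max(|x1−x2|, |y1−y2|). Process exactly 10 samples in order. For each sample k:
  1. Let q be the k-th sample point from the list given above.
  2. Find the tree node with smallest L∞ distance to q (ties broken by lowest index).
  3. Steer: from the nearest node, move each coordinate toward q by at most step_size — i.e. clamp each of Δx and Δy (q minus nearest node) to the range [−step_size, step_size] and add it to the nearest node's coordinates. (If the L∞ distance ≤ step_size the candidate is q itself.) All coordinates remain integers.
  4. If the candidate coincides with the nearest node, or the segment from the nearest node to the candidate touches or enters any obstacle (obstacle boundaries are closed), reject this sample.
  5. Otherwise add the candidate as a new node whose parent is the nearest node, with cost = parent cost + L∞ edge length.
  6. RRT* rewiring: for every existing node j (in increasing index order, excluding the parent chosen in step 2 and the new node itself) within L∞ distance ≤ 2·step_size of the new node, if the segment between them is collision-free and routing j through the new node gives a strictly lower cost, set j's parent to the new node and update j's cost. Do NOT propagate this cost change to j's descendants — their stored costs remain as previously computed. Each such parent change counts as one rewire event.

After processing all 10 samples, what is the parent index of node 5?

1. q=(11,2) nearest=0 d=11 new=(4,2) → add node 1 parent=0 cost=4
2. q=(43,4) nearest=1 d=39 new=(8,4) → add node 2 parent=1 cost=8
3. q=(38,2) nearest=2 d=30 new=(12,2) → add node 3 parent=2 cost=12
4. q=(49,14) nearest=3 d=37 new=(16,6) → add node 4 parent=3 cost=16
5. q=(16,6) nearest=4 d=0 → coincident, reject
6. q=(13,5) nearest=3 d=3 new=(13,5) → add node 5 parent=3 cost=15
7. q=(30,5) nearest=4 d=14 new=(20,5) → blocked by [16,28]×[3,5], reject
8. q=(35,10) nearest=4 d=19 new=(20,10) → blocked by [16,22]×[7,10], reject
9. q=(20,3) nearest=4 d=4 new=(20,3) → blocked by [16,28]×[3,5], reject
10. q=(5,12) nearest=2 d=8 new=(5,8) → add node 6 parent=2 cost=12

Parent of node 5: 3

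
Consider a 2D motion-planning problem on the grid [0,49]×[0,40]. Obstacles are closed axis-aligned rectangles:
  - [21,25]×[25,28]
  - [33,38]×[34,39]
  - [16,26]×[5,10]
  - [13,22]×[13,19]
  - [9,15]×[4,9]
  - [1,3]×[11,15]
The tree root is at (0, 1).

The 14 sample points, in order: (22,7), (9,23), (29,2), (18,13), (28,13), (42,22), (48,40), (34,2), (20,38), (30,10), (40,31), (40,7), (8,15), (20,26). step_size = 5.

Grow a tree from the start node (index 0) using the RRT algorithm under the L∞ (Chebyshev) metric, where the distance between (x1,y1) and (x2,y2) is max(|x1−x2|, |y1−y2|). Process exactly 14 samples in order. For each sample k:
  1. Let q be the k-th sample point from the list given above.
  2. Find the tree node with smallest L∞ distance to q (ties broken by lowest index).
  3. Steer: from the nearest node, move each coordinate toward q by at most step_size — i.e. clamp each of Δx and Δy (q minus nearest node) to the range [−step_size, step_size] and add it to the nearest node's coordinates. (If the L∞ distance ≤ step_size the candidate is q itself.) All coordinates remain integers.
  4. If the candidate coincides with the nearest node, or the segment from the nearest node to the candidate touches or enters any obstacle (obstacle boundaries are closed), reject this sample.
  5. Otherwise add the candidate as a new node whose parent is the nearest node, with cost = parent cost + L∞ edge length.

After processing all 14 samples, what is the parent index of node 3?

Parent of node 3: 2

1. q=(22,7) nearest=0 d=22 new=(5,6) → add node 1 parent=0 cost=5
2. q=(9,23) nearest=1 d=17 new=(9,11) → add node 2 parent=1 cost=10
3. q=(29,2) nearest=2 d=20 new=(14,6) → blocked by [9,15]×[4,9], reject
4. q=(18,13) nearest=2 d=9 new=(14,13) → blocked by [13,22]×[13,19], reject
5. q=(28,13) nearest=2 d=19 new=(14,13) → blocked by [13,22]×[13,19], reject
6. q=(42,22) nearest=2 d=33 new=(14,16) → blocked by [13,22]×[13,19], reject
7. q=(48,40) nearest=2 d=39 new=(14,16) → blocked by [13,22]×[13,19], reject
8. q=(34,2) nearest=2 d=25 new=(14,6) → blocked by [9,15]×[4,9], reject
9. q=(20,38) nearest=2 d=27 new=(14,16) → blocked by [13,22]×[13,19], reject
10. q=(30,10) nearest=2 d=21 new=(14,10) → add node 3 parent=2 cost=15
11. q=(40,31) nearest=3 d=26 new=(19,15) → blocked by [13,22]×[13,19], reject
12. q=(40,7) nearest=3 d=26 new=(19,7) → blocked by [16,26]×[5,10], reject
13. q=(8,15) nearest=2 d=4 new=(8,15) → add node 4 parent=2 cost=14
14. q=(20,26) nearest=4 d=12 new=(13,20) → add node 5 parent=4 cost=19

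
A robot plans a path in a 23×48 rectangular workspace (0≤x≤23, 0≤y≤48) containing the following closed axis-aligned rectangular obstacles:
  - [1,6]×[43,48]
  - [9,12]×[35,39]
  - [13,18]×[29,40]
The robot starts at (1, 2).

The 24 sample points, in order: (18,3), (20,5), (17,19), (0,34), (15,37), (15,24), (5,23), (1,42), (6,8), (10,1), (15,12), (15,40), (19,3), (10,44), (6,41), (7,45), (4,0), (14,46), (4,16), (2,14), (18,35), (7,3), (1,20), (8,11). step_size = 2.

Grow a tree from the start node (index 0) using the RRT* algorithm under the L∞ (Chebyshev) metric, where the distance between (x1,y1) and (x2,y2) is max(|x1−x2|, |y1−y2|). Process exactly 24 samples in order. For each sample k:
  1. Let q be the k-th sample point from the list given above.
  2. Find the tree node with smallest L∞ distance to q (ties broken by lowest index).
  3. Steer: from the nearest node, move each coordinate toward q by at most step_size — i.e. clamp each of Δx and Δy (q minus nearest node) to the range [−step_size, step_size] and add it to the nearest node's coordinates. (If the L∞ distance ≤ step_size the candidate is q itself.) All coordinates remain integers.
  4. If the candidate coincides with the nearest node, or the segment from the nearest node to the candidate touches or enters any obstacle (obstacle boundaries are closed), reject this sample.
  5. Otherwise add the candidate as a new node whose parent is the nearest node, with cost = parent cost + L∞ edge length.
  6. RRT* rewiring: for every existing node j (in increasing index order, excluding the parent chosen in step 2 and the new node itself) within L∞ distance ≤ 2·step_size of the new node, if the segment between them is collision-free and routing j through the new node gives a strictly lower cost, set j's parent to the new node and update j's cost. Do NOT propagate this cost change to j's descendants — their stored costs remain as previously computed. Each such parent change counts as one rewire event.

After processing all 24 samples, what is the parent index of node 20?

1. q=(18,3) nearest=0 d=17 new=(3,3) → add node 1 parent=0 cost=2
2. q=(20,5) nearest=1 d=17 new=(5,5) → add node 2 parent=1 cost=4
3. q=(17,19) nearest=2 d=14 new=(7,7) → add node 3 parent=2 cost=6
4. q=(0,34) nearest=3 d=27 new=(5,9) → add node 4 parent=3 cost=8
5. q=(15,37) nearest=4 d=28 new=(7,11) → add node 5 parent=4 cost=10
6. q=(15,24) nearest=5 d=13 new=(9,13) → add node 6 parent=5 cost=12
7. q=(5,23) nearest=6 d=10 new=(7,15) → add node 7 parent=6 cost=14
8. q=(1,42) nearest=7 d=27 new=(5,17) → add node 8 parent=7 cost=16
9. q=(6,8) nearest=3 d=1 new=(6,8) → add node 9 parent=3 cost=7
10. q=(10,1) nearest=2 d=5 new=(7,3) → add node 10 parent=2 cost=6
11. q=(15,12) nearest=6 d=6 new=(11,12) → add node 11 parent=6 cost=14
12. q=(15,40) nearest=8 d=23 new=(7,19) → add node 12 parent=8 cost=18
13. q=(19,3) nearest=11 d=9 new=(13,10) → add node 13 parent=11 cost=16
14. q=(10,44) nearest=12 d=25 new=(9,21) → add node 14 parent=12 cost=20
15. q=(6,41) nearest=14 d=20 new=(7,23) → add node 15 parent=14 cost=22
16. q=(7,45) nearest=15 d=22 new=(7,25) → add node 16 parent=15 cost=24
17. q=(4,0) nearest=0 d=3 new=(3,0) → add node 17 parent=0 cost=2
18. q=(14,46) nearest=16 d=21 new=(9,27) → add node 18 parent=16 cost=26
19. q=(4,16) nearest=8 d=1 new=(4,16) → add node 19 parent=8 cost=17
20. q=(2,14) nearest=19 d=2 new=(2,14) → add node 20 parent=19 cost=19
21. q=(18,35) nearest=18 d=9 new=(11,29) → add node 21 parent=18 cost=28
22. q=(7,3) nearest=10 d=0 → coincident, reject
23. q=(1,20) nearest=8 d=4 new=(3,19) → add node 22 parent=8 cost=18
24. q=(8,11) nearest=5 d=1 new=(8,11) → add node 23 parent=5 cost=11

Parent of node 20: 19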